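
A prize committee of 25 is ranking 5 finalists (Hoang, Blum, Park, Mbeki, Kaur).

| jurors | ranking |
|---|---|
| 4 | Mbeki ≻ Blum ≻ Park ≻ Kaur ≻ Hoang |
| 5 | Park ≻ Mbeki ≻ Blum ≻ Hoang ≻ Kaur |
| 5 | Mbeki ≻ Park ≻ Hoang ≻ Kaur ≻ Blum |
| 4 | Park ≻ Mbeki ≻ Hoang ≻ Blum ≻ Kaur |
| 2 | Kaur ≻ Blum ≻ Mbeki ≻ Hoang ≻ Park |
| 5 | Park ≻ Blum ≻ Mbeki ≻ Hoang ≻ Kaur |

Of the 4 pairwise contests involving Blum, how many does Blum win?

2

Blum against each rival (25 jurors):
Blum vs Hoang: Blum, 16–9.
Blum vs Park: 4+2 = 6 for Blum, 19 for Park — Park by 19–6.
Blum–Mbeki: Mbeki 18–7.
Blum–Kaur: Blum 18–7.
Blum beats Hoang, Kaur; loses to Park, Mbeki — 2 pairwise wins.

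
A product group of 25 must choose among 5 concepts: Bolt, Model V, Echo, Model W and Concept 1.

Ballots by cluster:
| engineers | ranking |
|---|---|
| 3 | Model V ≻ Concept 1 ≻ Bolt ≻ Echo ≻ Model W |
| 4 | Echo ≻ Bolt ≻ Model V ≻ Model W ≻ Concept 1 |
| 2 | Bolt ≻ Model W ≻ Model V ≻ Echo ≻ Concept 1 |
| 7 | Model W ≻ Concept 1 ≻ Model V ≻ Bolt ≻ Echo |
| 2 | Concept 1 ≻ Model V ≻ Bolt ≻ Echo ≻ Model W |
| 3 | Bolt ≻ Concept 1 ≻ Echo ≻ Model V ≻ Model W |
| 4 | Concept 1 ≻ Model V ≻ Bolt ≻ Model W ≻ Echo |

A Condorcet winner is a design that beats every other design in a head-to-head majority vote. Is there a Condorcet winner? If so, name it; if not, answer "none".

Check each pair by majority over 25 ballots:
Bolt vs Model V: 9 to 16, Model V.
Bolt vs Echo: Bolt is ranked higher on 3+2+7+2+3+4 = 21 ballots, Echo on 4. Bolt wins 21–4.
Bolt–Model W: Bolt 18–7.
Bolt vs Concept 1: Concept 1, 16–9.
Model V vs Echo: Model V is ranked higher on 3+2+7+2+4 = 18 ballots, Echo on 7. Model V wins 18–7.
Model V vs Model W: Model V is ranked higher on 3+4+2+3+4 = 16 ballots, Model W on 9. Model V wins 16–9.
Model V vs Concept 1: Model V is ranked higher on 3+4+2 = 9 ballots, Concept 1 on 16. Concept 1 wins 16–9.
Echo vs Model W: Model W, 13–12.
Echo–Concept 1: Concept 1 19–6.
Model W vs Concept 1: Model W, 13–12.
Every design loses at least once (Bolt loses to Model V; Model V loses to Concept 1; Echo loses to Bolt; Model W loses to Bolt; Concept 1 loses to Model W). The majority relation contains the cycle Bolt beats Model W beats Concept 1 beats Bolt, so there is no Condorcet winner.

none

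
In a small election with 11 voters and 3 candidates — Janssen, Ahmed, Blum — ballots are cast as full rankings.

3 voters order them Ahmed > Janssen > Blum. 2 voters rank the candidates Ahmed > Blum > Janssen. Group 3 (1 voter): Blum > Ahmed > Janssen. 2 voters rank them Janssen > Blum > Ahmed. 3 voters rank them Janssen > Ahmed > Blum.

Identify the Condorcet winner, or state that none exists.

Ahmed

Pairwise majorities:
Janssen vs Ahmed: Ahmed, 6–5.
Janssen–Blum: Janssen 8–3.
Ahmed vs Blum: Ahmed wins 8–3.
Ahmed beats each of Janssen, Blum — Ahmed is the Condorcet winner.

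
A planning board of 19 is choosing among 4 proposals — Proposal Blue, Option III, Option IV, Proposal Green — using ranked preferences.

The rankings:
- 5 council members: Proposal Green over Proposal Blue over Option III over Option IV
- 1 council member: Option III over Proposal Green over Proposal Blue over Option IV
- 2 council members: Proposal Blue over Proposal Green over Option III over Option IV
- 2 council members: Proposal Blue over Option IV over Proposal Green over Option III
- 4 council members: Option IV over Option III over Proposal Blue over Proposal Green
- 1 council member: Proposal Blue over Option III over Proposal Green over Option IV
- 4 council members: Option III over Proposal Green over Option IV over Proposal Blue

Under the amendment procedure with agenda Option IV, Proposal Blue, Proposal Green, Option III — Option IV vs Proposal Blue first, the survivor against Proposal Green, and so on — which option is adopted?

Option III

Round 1: Option IV vs Proposal Blue — 8–11, Proposal Blue advances.
Round 2: Proposal Blue vs Proposal Green — 9–10, Proposal Green advances.
Round 3: Proposal Green vs Option III — 9–10, Option III advances.
The agenda winner is Option III.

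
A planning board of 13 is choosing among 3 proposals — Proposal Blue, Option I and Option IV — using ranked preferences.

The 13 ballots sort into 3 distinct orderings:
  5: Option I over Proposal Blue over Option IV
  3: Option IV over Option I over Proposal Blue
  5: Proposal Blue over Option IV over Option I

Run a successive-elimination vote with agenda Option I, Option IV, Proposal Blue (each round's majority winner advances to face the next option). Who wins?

Proposal Blue

Round 1: Option I vs Option IV — 5–8, Option IV advances.
Round 2: Option IV vs Proposal Blue — 3–10, Proposal Blue advances.
The agenda winner is Proposal Blue.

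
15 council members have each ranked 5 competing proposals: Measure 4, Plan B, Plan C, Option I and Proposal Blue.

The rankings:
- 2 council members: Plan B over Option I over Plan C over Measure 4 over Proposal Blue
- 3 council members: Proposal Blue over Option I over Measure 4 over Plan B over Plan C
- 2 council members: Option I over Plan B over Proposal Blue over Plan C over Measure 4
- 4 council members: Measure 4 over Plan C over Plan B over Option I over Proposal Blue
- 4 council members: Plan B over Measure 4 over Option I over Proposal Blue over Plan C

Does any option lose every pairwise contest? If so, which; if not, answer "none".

Plan C

Head-to-head results (15 council members):
Measure 4 vs Plan B: Plan B, 8–7.
Measure 4 vs Plan C: Measure 4 wins 11–4.
Measure 4 vs Option I: Measure 4 is ranked higher on 4+4 = 8 ballots, Option I on 7. Measure 4 wins 8–7.
Measure 4–Proposal Blue: Measure 4 10–5.
Plan B vs Plan C: Plan B is ranked higher on 2+3+2+4 = 11 ballots, Plan C on 4. Plan B wins 11–4.
Plan B vs Option I: Plan B wins 10–5.
Plan B–Proposal Blue: Plan B 12–3.
Plan C–Option I: Option I 11–4.
Plan C vs Proposal Blue: 6 to 9, Proposal Blue.
Option I vs Proposal Blue: Option I wins 12–3.
Plan C is beaten in every head-to-head and is the Condorcet loser.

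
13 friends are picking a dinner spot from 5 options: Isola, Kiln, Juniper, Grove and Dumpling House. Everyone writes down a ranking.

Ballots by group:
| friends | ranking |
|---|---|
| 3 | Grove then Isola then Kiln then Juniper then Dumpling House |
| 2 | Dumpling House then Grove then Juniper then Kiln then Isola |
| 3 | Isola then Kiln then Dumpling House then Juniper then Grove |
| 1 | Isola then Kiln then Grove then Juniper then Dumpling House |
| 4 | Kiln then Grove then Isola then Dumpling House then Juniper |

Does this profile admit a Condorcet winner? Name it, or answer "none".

none

Pairwise majorities:
Isola vs Kiln: Isola preferred on 3+3+1 = 7 ballots; Isola wins 7–6.
Isola vs Juniper: Isola is ranked higher on 3+3+1+4 = 11 ballots, Juniper on 2. Isola wins 11–2.
Isola vs Grove: 3+1 = 4 for Isola, 9 for Grove — Grove by 9–4.
Isola vs Dumpling House: 3+3+1+4 = 11 for Isola, 2 for Dumpling House — Isola by 11–2.
Kiln vs Juniper: Kiln is ranked higher on 3+3+1+4 = 11 ballots, Juniper on 2. Kiln wins 11–2.
Kiln vs Grove: 3+1+4 = 8 for Kiln, 5 for Grove — Kiln by 8–5.
Kiln vs Dumpling House: Kiln is ranked higher on 3+3+1+4 = 11 ballots, Dumpling House on 2. Kiln wins 11–2.
Juniper vs Grove: Juniper is ranked higher on 3 ballots, Grove on 10. Grove wins 10–3.
Juniper vs Dumpling House: Juniper is ranked higher on 3+1 = 4 ballots, Dumpling House on 9. Dumpling House wins 9–4.
Grove vs Dumpling House: 3+1+4 = 8 for Grove, 5 for Dumpling House — Grove by 8–5.
No restaurant is unbeaten: Isola loses to Grove; Kiln loses to Isola; Juniper loses to Isola; Grove loses to Kiln; Dumpling House loses to Isola. In particular Isola → Kiln → Grove → Isola is a majority cycle — no Condorcet winner exists.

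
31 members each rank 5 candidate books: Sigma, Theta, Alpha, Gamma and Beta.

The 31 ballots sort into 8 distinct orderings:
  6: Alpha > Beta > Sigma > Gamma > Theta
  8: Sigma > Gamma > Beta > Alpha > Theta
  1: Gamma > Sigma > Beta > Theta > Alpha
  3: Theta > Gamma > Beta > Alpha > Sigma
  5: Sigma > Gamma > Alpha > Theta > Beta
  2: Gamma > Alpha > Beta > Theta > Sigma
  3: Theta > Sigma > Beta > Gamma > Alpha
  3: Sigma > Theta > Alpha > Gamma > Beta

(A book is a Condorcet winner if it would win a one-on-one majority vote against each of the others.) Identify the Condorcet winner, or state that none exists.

Sigma

Head-to-head results (31 members):
Sigma vs Theta: Sigma preferred on 6+8+1+5+3 = 23 ballots; Sigma wins 23–8.
Sigma vs Alpha: Sigma preferred on 8+1+5+3+3 = 20 ballots; Sigma wins 20–11.
Sigma vs Gamma: Sigma is ranked higher on 6+8+5+3+3 = 25 ballots, Gamma on 6. Sigma wins 25–6.
Sigma vs Beta: Sigma preferred on 8+1+5+3+3 = 20 ballots; Sigma wins 20–11.
Theta vs Alpha: Theta preferred on 1+3+3+3 = 10 ballots; Alpha wins 21–10.
Theta vs Gamma: Theta is ranked higher on 3+3+3 = 9 ballots, Gamma on 22. Gamma wins 22–9.
Theta vs Beta: Theta preferred on 3+5+3+3 = 14 ballots; Beta wins 17–14.
Alpha vs Gamma: 9 to 22, Gamma.
Alpha vs Beta: 6+5+2+3 = 16 for Alpha, 15 for Beta — Alpha by 16–15.
Gamma vs Beta: 8+1+3+5+2+3 = 22 for Gamma, 9 for Beta — Gamma by 22–9.
Sigma wins every pairwise contest, so Sigma is the Condorcet winner.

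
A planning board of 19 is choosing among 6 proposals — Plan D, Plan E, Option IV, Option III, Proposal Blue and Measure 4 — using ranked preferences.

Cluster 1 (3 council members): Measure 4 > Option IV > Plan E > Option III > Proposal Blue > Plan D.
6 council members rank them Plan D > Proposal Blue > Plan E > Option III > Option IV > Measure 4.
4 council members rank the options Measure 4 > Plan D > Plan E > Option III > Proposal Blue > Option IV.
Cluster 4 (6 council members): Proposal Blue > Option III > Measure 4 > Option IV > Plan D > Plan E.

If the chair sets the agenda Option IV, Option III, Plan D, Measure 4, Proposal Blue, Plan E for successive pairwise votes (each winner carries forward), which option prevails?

Round 1: Option IV vs Option III — 3–16, Option III advances.
Round 2: Option III vs Plan D — 9–10, Plan D advances.
Round 3: Plan D vs Measure 4 — 6–13, Measure 4 advances.
Round 4: Measure 4 vs Proposal Blue — 7–12, Proposal Blue advances.
Round 5: Proposal Blue vs Plan E — 12–7, Proposal Blue advances.
The agenda winner is Proposal Blue.

Proposal Blue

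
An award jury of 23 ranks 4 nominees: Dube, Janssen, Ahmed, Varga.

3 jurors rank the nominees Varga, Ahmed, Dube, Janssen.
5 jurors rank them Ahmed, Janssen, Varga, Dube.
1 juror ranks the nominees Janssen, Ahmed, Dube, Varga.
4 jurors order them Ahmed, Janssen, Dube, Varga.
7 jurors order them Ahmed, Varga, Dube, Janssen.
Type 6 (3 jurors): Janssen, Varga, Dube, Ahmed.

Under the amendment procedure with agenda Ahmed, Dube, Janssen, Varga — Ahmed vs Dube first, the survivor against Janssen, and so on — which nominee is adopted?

Round 1: Ahmed vs Dube — 20–3, Ahmed advances.
Round 2: Ahmed vs Janssen — 19–4, Ahmed advances.
Round 3: Ahmed vs Varga — 17–6, Ahmed advances.
The agenda winner is Ahmed.

Ahmed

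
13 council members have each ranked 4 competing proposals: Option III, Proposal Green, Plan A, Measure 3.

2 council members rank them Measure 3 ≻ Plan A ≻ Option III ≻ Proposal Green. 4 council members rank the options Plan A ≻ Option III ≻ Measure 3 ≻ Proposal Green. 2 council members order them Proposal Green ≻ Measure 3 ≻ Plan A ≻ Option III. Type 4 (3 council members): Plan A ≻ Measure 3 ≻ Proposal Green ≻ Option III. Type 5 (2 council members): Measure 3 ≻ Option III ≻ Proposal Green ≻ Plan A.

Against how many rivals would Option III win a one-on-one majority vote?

Option III against each rival (13 council members):
Option III vs Proposal Green: Option III is ranked higher on 2+4+2 = 8 ballots, Proposal Green on 5. Option III wins 8–5.
Option III vs Plan A: Plan A, 11–2.
Option III vs Measure 3: Measure 3 wins 9–4.
Option III beats Proposal Green; loses to Plan A, Measure 3 — 1 pairwise win.

1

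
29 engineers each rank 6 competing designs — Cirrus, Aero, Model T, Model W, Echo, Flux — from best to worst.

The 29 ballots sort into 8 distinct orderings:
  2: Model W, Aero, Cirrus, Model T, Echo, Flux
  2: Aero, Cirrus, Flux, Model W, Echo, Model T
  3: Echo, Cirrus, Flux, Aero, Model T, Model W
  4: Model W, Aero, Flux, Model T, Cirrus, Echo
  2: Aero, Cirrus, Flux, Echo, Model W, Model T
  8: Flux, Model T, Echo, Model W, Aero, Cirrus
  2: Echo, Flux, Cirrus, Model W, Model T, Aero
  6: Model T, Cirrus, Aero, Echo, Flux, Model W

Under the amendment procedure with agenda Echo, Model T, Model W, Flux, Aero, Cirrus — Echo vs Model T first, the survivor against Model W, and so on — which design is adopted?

Aero

Round 1: Echo vs Model T — 9–20, Model T advances.
Round 2: Model T vs Model W — 17–12, Model T advances.
Round 3: Model T vs Flux — 8–21, Flux advances.
Round 4: Flux vs Aero — 13–16, Aero advances.
Round 5: Aero vs Cirrus — 18–11, Aero advances.
The agenda winner is Aero.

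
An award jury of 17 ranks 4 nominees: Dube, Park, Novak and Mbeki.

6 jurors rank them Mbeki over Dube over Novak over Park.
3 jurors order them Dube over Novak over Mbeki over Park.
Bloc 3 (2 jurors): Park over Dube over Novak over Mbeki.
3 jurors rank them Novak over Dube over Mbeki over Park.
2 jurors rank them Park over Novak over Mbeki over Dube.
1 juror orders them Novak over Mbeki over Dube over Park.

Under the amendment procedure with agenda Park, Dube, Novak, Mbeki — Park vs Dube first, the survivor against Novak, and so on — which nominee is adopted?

Round 1: Park vs Dube — 4–13, Dube advances.
Round 2: Dube vs Novak — 11–6, Dube advances.
Round 3: Dube vs Mbeki — 8–9, Mbeki advances.
Mbeki survives the agenda.

Mbeki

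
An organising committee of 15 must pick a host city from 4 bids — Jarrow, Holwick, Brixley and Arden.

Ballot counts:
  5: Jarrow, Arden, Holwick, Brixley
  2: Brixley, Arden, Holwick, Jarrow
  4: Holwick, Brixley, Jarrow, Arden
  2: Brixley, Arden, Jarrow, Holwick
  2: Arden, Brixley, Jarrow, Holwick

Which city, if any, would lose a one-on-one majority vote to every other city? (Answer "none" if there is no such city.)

none

Head-to-head results (15 organisers):
Jarrow vs Holwick: Jarrow is ranked higher on 5+2+2 = 9 ballots, Holwick on 6. Jarrow wins 9–6.
Jarrow vs Brixley: 5 to 10, Brixley.
Jarrow vs Arden: Jarrow wins 9–6.
Holwick–Brixley: Holwick 9–6.
Holwick vs Arden: Holwick is ranked higher on 4 ballots, Arden on 11. Arden wins 11–4.
Brixley vs Arden: 2+4+2 = 8 for Brixley, 7 for Arden — Brixley by 8–7.
Every city wins at least one matchup (Jarrow beats Holwick; Holwick beats Brixley; Brixley beats Jarrow; Arden beats Holwick), so there is no Condorcet loser.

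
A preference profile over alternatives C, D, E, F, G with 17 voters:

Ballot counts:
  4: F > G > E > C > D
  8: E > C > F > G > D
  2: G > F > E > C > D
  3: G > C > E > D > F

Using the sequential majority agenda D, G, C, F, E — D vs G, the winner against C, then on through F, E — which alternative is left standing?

E

Round 1: D vs G — 0–17, G advances.
Round 2: G vs C — 9–8, G advances.
Round 3: G vs F — 5–12, F advances.
Round 4: F vs E — 6–11, E advances.
The agenda winner is E.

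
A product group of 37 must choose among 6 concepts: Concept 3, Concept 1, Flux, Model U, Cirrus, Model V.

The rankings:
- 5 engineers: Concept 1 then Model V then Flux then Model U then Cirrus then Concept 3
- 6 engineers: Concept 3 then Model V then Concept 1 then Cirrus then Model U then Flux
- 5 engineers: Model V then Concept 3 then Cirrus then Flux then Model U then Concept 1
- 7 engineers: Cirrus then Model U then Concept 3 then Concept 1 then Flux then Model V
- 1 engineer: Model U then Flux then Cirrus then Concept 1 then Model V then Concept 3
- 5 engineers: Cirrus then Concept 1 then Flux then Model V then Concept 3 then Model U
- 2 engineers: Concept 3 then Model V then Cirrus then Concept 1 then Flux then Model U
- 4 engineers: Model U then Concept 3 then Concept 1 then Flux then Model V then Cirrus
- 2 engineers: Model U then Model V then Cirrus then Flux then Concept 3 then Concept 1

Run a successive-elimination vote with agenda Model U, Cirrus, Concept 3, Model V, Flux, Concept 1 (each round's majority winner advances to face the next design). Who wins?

Round 1: Model U vs Cirrus — 12–25, Cirrus advances.
Round 2: Cirrus vs Concept 3 — 20–17, Cirrus advances.
Round 3: Cirrus vs Model V — 13–24, Model V advances.
Round 4: Model V vs Flux — 20–17, Model V advances.
Round 5: Model V vs Concept 1 — 15–22, Concept 1 advances.
The agenda winner is Concept 1.

Concept 1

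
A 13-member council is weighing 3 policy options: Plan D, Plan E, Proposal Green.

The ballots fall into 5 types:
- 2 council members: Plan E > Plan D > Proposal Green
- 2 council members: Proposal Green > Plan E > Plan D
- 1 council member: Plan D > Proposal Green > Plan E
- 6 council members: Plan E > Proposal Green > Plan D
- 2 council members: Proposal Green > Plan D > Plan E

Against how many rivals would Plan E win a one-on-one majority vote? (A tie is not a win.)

2

Plan E against each rival (13 council members):
Plan E vs Plan D: 10 to 3, Plan E.
Plan E vs Proposal Green: Plan E is ranked higher on 2+6 = 8 ballots, Proposal Green on 5. Plan E wins 8–5.
Plan E beats Plan D, Proposal Green — 2 pairwise wins.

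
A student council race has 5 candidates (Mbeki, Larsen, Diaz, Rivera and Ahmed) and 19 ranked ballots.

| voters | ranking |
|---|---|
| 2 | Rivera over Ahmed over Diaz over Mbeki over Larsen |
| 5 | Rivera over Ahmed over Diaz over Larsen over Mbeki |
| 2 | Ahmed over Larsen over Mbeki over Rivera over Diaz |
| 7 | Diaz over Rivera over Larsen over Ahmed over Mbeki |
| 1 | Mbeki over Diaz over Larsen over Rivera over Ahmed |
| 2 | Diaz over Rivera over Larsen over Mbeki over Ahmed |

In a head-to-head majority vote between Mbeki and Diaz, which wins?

Ballots ranking Mbeki above Diaz: 2 + 1 = 3.
Ballots ranking Diaz above Mbeki: 19 − 3 = 16.
Diaz wins the head-to-head 16–3.

Diaz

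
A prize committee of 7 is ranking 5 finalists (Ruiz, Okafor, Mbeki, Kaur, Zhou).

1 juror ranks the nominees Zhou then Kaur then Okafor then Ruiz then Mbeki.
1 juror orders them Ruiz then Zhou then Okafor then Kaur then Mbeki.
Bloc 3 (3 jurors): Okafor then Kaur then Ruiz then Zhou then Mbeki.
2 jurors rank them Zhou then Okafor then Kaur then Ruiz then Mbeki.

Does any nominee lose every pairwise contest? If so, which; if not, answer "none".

Mbeki

Pairwise majorities:
Ruiz–Okafor: Okafor 6–1.
Ruiz vs Mbeki: 1+1+3+2 = 7 for Ruiz, 0 for Mbeki — Ruiz by 7–0.
Ruiz vs Kaur: Kaur wins 6–1.
Ruiz vs Zhou: Ruiz, 4–3.
Okafor vs Mbeki: Okafor wins 7–0.
Okafor vs Kaur: Okafor, 6–1.
Okafor vs Zhou: 3 to 4, Zhou.
Mbeki vs Kaur: 0 to 7, Kaur.
Mbeki vs Zhou: Mbeki is ranked higher on 0 ballots, Zhou on 7. Zhou wins 7–0.
Kaur vs Zhou: Zhou, 4–3.
Only Mbeki has no wins; Mbeki is the Condorcet loser.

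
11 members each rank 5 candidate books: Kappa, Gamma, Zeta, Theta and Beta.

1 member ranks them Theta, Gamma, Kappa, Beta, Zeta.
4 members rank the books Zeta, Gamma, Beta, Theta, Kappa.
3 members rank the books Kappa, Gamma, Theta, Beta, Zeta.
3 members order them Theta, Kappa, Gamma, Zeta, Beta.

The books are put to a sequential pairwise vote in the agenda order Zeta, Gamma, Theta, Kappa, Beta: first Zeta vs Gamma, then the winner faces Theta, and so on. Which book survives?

Kappa

Round 1: Zeta vs Gamma — 4–7, Gamma advances.
Round 2: Gamma vs Theta — 7–4, Gamma advances.
Round 3: Gamma vs Kappa — 5–6, Kappa advances.
Round 4: Kappa vs Beta — 7–4, Kappa advances.
Kappa survives the agenda.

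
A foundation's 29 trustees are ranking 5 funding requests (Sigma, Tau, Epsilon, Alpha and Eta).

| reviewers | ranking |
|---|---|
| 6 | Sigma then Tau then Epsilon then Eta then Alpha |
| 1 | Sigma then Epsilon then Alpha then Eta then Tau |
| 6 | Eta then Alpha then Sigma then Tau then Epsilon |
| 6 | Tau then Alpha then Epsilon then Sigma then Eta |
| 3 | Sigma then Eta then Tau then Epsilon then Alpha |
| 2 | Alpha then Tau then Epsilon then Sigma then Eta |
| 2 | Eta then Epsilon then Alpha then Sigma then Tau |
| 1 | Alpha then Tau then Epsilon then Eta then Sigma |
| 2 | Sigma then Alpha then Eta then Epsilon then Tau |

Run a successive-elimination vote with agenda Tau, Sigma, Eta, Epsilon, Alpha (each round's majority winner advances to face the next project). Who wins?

Round 1: Tau vs Sigma — 9–20, Sigma advances.
Round 2: Sigma vs Eta — 20–9, Sigma advances.
Round 3: Sigma vs Epsilon — 18–11, Sigma advances.
Round 4: Sigma vs Alpha — 12–17, Alpha advances.
Alpha survives the agenda.

Alpha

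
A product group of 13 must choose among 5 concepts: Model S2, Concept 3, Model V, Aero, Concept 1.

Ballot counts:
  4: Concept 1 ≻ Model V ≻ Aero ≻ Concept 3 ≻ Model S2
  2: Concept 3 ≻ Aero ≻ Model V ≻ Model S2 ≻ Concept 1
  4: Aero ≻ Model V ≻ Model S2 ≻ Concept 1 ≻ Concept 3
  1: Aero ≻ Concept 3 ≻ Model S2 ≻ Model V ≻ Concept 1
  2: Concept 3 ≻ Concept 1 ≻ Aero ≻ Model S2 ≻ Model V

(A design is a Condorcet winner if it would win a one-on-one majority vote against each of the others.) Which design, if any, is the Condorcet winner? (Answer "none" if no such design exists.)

Aero

Check each pair by majority over 13 ballots:
Model S2 vs Concept 3: Concept 3 wins 9–4.
Model S2 vs Model V: Model S2 preferred on 1+2 = 3 ballots; Model V wins 10–3.
Model S2 vs Aero: Aero, 13–0.
Model S2 vs Concept 1: Model S2, 7–6.
Concept 3 vs Model V: Model V wins 8–5.
Concept 3 vs Aero: 4 to 9, Aero.
Concept 3 vs Concept 1: 2+1+2 = 5 for Concept 3, 8 for Concept 1 — Concept 1 by 8–5.
Model V–Aero: Aero 9–4.
Model V vs Concept 1: 7 to 6, Model V.
Aero vs Concept 1: Aero is ranked higher on 2+4+1 = 7 ballots, Concept 1 on 6. Aero wins 7–6.
Aero wins every pairwise contest, so Aero is the Condorcet winner.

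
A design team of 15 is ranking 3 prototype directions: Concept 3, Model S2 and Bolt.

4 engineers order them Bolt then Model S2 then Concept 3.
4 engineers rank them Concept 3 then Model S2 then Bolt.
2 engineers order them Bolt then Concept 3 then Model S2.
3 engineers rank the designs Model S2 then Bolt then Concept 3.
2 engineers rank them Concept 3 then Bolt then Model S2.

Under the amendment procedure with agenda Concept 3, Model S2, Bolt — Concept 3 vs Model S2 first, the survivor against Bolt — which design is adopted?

Round 1: Concept 3 vs Model S2 — 8–7, Concept 3 advances.
Round 2: Concept 3 vs Bolt — 6–9, Bolt advances.
The agenda winner is Bolt.

Bolt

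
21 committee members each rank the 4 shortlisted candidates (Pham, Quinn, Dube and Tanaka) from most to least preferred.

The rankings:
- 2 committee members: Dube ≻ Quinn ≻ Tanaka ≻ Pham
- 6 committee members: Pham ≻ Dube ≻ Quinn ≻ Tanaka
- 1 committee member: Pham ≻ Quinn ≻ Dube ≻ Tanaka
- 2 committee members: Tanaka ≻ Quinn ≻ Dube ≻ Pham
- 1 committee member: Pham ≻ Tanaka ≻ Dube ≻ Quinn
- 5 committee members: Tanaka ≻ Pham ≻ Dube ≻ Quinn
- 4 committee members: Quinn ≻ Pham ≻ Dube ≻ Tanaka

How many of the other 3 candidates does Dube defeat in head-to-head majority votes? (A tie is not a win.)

2

Dube against each rival (21 committee members):
Dube–Pham: Pham 17–4.
Dube–Quinn: Dube 14–7.
Dube vs Tanaka: Dube wins 13–8.
Dube beats Quinn, Tanaka; loses to Pham — 2 pairwise wins.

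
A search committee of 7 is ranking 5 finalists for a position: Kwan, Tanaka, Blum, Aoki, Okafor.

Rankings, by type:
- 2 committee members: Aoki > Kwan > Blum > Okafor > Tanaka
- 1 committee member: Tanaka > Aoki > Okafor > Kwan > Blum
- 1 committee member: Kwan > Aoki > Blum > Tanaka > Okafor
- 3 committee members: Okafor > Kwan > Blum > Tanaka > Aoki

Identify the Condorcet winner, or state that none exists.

Pairwise majorities:
Kwan–Tanaka: Kwan 6–1.
Kwan vs Blum: Kwan wins 7–0.
Kwan vs Aoki: Kwan wins 4–3.
Kwan vs Okafor: Okafor, 4–3.
Tanaka–Blum: Blum 6–1.
Tanaka–Aoki: Tanaka 4–3.
Tanaka vs Okafor: Okafor, 5–2.
Blum vs Aoki: Aoki wins 4–3.
Blum vs Okafor: Okafor wins 4–3.
Aoki vs Okafor: Aoki wins 4–3.
Each candidate drops at least one matchup (Kwan loses to Okafor; Tanaka loses to Kwan; Blum loses to Kwan; Aoki loses to Kwan; Okafor loses to Aoki); the cycle Kwan beats Aoki beats Okafor beats Kwan rules out a Condorcet winner.

none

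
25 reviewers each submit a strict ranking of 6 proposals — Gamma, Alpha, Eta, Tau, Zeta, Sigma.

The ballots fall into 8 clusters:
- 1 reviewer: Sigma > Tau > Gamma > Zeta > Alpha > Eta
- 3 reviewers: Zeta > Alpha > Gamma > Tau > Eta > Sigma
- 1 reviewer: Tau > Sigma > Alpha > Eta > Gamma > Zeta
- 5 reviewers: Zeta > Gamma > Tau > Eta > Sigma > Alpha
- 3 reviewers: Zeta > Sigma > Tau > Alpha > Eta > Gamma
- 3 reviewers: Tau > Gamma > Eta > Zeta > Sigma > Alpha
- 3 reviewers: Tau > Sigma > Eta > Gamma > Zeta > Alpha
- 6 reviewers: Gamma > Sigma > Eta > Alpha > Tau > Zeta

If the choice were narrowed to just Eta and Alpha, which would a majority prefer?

Eta

Ballots ranking Eta above Alpha: 5 + 3 + 3 + 6 = 17.
Ballots ranking Alpha above Eta: 25 − 17 = 8.
Eta wins the head-to-head 17–8.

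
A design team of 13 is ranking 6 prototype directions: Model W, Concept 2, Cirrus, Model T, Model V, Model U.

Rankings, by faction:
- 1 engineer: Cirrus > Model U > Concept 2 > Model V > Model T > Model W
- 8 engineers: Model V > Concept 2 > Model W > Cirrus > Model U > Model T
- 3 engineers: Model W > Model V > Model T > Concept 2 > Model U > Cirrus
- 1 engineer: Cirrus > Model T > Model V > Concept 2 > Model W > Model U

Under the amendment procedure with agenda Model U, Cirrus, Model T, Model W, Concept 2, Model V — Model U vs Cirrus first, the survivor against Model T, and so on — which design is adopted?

Model V

Round 1: Model U vs Cirrus — 3–10, Cirrus advances.
Round 2: Cirrus vs Model T — 10–3, Cirrus advances.
Round 3: Cirrus vs Model W — 2–11, Model W advances.
Round 4: Model W vs Concept 2 — 3–10, Concept 2 advances.
Round 5: Concept 2 vs Model V — 1–12, Model V advances.
The agenda winner is Model V.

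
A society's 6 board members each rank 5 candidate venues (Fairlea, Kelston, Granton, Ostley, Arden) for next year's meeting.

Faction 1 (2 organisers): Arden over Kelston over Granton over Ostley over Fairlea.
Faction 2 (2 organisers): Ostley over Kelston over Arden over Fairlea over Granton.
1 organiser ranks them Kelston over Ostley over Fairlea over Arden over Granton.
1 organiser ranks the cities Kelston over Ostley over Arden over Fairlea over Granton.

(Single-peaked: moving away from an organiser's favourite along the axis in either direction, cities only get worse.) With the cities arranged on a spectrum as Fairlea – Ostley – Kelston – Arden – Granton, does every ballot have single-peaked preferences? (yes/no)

yes

Axis positions: Fairlea=1, Ostley=2, Kelston=3, Arden=4, Granton=5.
Faction 1 (peak Arden at position 4): ranking walks positions 4-3-5-2-1, expanding outward from the peak — single-peaked.
Faction 2 (peak Ostley at position 2): ranking walks positions 2-3-4-1-5, expanding outward from the peak — single-peaked.
Faction 3 (peak Kelston at position 3): ranking walks positions 3-2-1-4-5, expanding outward from the peak — single-peaked.
Faction 4 (peak Kelston at position 3): ranking walks positions 3-2-4-1-5, expanding outward from the peak — single-peaked.
Every ranking is single-peaked on this axis.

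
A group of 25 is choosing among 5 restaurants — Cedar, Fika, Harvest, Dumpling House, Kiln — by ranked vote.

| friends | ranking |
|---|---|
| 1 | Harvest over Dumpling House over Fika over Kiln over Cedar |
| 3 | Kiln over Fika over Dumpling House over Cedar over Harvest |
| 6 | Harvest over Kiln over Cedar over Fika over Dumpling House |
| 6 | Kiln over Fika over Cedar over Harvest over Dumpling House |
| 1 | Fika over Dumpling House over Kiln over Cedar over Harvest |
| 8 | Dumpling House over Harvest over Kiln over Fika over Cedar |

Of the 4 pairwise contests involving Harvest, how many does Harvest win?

Harvest against each rival (25 friends):
Harvest vs Cedar: Harvest wins 15–10.
Harvest vs Fika: Harvest, 15–10.
Harvest vs Dumpling House: 1+6+6 = 13 for Harvest, 12 for Dumpling House — Harvest by 13–12.
Harvest vs Kiln: Harvest preferred on 1+6+8 = 15 ballots; Harvest wins 15–10.
Harvest beats Cedar, Fika, Dumpling House, Kiln — 4 pairwise wins.

4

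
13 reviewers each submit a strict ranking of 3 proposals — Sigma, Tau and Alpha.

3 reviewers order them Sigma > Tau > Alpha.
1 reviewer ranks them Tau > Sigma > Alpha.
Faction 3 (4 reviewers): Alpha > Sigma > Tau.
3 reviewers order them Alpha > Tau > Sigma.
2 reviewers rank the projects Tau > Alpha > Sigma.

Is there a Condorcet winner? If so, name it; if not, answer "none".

Alpha

Head-to-head results (13 reviewers):
Sigma vs Tau: Sigma wins 7–6.
Sigma vs Alpha: Alpha, 9–4.
Tau–Alpha: Alpha 7–6.
Alpha defeats every rival head-to-head and is the Condorcet winner.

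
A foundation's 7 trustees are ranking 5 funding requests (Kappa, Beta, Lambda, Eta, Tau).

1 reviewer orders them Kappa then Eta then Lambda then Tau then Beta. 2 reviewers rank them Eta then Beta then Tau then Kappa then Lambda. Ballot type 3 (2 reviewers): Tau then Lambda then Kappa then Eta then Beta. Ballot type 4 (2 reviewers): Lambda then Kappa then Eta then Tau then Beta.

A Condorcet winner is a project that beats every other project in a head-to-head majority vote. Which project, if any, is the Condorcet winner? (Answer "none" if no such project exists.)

Head-to-head results (7 reviewers):
Kappa–Beta: Kappa 5–2.
Kappa vs Lambda: Lambda, 4–3.
Kappa vs Eta: Kappa, 5–2.
Kappa vs Tau: Tau wins 4–3.
Beta vs Lambda: Lambda wins 5–2.
Beta vs Eta: Eta, 7–0.
Beta vs Tau: Tau, 5–2.
Lambda vs Eta: Lambda wins 4–3.
Lambda vs Tau: Tau, 4–3.
Eta vs Tau: Eta wins 5–2.
Every project loses at least once (Kappa loses to Lambda; Beta loses to Kappa; Lambda loses to Tau; Eta loses to Kappa; Tau loses to Eta). The majority relation contains the cycle Kappa > Eta > Tau > Kappa, so there is no Condorcet winner.

none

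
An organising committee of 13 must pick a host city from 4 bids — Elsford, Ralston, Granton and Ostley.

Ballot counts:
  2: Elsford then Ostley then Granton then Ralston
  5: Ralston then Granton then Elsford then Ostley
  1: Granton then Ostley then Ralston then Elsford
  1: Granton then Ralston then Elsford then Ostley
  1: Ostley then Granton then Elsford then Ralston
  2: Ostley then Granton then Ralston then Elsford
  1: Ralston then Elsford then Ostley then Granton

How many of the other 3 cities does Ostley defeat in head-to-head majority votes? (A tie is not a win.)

0

Ostley against each rival (13 organisers):
Ostley–Elsford: Elsford 9–4.
Ostley–Ralston: Ralston 7–6.
Ostley vs Granton: Granton wins 7–6.
Ostley beats no one; loses to Elsford, Ralston, Granton — 0 pairwise wins.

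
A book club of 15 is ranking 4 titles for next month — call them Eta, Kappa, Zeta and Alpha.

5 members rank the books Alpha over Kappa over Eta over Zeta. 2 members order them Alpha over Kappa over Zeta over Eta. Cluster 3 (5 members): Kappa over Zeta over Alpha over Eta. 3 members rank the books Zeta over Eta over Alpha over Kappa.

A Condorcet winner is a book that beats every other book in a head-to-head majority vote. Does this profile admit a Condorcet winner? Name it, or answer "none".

none

Pairwise majorities:
Eta vs Kappa: Kappa wins 12–3.
Eta–Zeta: Zeta 10–5.
Eta vs Alpha: Eta is ranked higher on 3 ballots, Alpha on 12. Alpha wins 12–3.
Kappa–Zeta: Kappa 12–3.
Kappa–Alpha: Alpha 10–5.
Zeta vs Alpha: 5+3 = 8 for Zeta, 7 for Alpha — Zeta by 8–7.
Every book loses at least once (Eta loses to Kappa; Kappa loses to Alpha; Zeta loses to Kappa; Alpha loses to Zeta). The majority relation contains the cycle Kappa > Zeta > Alpha > Kappa, so there is no Condorcet winner.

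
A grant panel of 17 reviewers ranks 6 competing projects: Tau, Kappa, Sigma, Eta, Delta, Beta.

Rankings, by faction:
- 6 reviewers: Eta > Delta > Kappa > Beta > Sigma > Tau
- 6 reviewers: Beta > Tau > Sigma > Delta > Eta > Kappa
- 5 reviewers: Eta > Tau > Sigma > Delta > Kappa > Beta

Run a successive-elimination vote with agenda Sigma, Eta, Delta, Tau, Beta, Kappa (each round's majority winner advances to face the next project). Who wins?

Round 1: Sigma vs Eta — 6–11, Eta advances.
Round 2: Eta vs Delta — 11–6, Eta advances.
Round 3: Eta vs Tau — 11–6, Eta advances.
Round 4: Eta vs Beta — 11–6, Eta advances.
Round 5: Eta vs Kappa — 17–0, Eta advances.
Eta survives the agenda.

Eta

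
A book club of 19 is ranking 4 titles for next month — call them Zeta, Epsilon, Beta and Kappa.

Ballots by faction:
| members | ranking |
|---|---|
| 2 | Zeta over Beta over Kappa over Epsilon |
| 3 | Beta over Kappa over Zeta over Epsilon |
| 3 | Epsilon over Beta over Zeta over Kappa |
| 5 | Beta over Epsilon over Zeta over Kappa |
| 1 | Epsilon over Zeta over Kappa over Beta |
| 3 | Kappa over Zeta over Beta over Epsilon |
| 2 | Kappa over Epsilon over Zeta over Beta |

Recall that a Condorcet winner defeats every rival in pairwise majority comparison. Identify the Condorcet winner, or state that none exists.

Check each pair by majority over 19 ballots:
Zeta vs Epsilon: Zeta preferred on 2+3+3 = 8 ballots; Epsilon wins 11–8.
Zeta vs Beta: Beta wins 11–8.
Zeta vs Kappa: Zeta is ranked higher on 2+3+5+1 = 11 ballots, Kappa on 8. Zeta wins 11–8.
Epsilon vs Beta: Beta wins 13–6.
Epsilon vs Kappa: Kappa wins 10–9.
Beta vs Kappa: Beta preferred on 2+3+3+5 = 13 ballots; Beta wins 13–6.
Beta wins every pairwise contest, so Beta is the Condorcet winner.

Beta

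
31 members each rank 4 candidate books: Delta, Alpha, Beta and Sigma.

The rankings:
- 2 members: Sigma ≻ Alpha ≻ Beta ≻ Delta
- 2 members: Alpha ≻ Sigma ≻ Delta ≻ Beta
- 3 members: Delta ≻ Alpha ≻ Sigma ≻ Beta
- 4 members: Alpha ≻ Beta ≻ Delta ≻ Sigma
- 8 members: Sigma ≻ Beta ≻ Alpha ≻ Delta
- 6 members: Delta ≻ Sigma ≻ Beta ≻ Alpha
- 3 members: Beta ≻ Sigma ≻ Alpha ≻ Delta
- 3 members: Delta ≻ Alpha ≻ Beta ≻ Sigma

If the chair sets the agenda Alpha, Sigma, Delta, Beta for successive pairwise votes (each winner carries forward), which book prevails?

Round 1: Alpha vs Sigma — 12–19, Sigma advances.
Round 2: Sigma vs Delta — 15–16, Delta advances.
Round 3: Delta vs Beta — 14–17, Beta advances.
The agenda winner is Beta.

Beta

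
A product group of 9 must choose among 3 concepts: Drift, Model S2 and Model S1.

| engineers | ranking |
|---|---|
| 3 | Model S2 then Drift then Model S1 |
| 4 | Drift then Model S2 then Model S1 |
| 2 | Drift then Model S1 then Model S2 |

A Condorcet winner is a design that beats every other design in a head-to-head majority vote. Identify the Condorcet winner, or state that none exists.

Head-to-head results (9 engineers):
Drift–Model S2: Drift 6–3.
Drift vs Model S1: Drift, 9–0.
Model S2–Model S1: Model S2 7–2.
Drift wins every pairwise contest, so Drift is the Condorcet winner.

Drift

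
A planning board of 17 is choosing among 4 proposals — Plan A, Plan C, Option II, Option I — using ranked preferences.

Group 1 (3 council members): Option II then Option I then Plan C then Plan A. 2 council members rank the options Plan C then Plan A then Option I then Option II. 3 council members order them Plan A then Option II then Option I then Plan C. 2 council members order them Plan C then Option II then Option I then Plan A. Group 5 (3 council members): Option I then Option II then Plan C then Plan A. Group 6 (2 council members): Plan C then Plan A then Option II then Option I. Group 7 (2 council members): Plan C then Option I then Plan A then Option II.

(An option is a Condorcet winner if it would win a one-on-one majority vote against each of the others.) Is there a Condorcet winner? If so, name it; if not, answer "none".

Head-to-head results (17 council members):
Plan A vs Plan C: Plan C, 14–3.
Plan A–Option II: Plan A 9–8.
Plan A vs Option I: Plan A preferred on 2+3+2 = 7 ballots; Option I wins 10–7.
Plan C–Option II: Option II 9–8.
Plan C vs Option I: 2+2+2+2 = 8 for Plan C, 9 for Option I — Option I by 9–8.
Option II vs Option I: Option II is ranked higher on 3+3+2+2 = 10 ballots, Option I on 7. Option II wins 10–7.
No option is unbeaten: Plan A loses to Plan C; Plan C loses to Option II; Option II loses to Plan A; Option I loses to Option II. In particular Plan A → Option II → Plan C → Plan A is a majority cycle — no Condorcet winner exists.

none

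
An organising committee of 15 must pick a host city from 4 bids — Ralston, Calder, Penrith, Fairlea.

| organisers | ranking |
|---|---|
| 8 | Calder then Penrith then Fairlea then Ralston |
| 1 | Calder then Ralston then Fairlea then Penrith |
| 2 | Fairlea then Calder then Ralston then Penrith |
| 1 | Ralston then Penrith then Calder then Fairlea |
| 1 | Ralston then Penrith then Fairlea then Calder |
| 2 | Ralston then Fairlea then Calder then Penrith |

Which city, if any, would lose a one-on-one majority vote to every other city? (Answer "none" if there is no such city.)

Pairwise majorities:
Ralston vs Calder: 4 to 11, Calder.
Ralston vs Penrith: 1+2+1+1+2 = 7 for Ralston, 8 for Penrith — Penrith by 8–7.
Ralston vs Fairlea: Fairlea, 10–5.
Calder vs Penrith: 8+1+2+2 = 13 for Calder, 2 for Penrith — Calder by 13–2.
Calder vs Fairlea: Calder preferred on 8+1+1 = 10 ballots; Calder wins 10–5.
Penrith vs Fairlea: Penrith preferred on 8+1+1 = 10 ballots; Penrith wins 10–5.
Only Ralston has no wins; Ralston is the Condorcet loser.

Ralston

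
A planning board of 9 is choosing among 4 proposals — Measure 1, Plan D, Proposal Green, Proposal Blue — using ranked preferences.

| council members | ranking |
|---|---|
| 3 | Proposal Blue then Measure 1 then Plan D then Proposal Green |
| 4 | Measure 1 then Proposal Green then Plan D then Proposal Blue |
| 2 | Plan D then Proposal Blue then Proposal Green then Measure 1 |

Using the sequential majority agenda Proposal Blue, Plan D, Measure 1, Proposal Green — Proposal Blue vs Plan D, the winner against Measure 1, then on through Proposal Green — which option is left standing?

Measure 1

Round 1: Proposal Blue vs Plan D — 3–6, Plan D advances.
Round 2: Plan D vs Measure 1 — 2–7, Measure 1 advances.
Round 3: Measure 1 vs Proposal Green — 7–2, Measure 1 advances.
The agenda winner is Measure 1.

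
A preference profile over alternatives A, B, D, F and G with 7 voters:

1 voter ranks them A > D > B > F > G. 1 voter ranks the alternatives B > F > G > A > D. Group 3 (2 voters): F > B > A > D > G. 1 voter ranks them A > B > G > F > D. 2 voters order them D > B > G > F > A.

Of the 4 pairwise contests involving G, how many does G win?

0

G against each rival (7 voters):
G vs A: A wins 4–3.
G vs B: G preferred on 0 ballots; B wins 7–0.
G vs D: 1+1 = 2 for G, 5 for D — D by 5–2.
G vs F: F, 4–3.
G beats no one; loses to A, B, D, F — 0 pairwise wins.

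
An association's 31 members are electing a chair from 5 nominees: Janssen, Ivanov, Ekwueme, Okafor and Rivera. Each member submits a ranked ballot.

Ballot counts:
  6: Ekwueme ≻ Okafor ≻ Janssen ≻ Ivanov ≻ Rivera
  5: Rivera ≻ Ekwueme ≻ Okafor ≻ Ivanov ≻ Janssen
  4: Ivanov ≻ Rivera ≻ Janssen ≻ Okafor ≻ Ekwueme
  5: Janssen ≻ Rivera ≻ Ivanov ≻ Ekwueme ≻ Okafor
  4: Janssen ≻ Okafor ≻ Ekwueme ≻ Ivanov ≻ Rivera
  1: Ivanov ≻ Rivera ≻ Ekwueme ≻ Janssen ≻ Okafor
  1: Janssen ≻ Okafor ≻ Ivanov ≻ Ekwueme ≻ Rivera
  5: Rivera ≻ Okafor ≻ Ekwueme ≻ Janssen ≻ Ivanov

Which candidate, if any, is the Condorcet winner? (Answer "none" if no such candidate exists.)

none

Check each pair by majority over 31 ballots:
Janssen vs Ivanov: 21 to 10, Janssen.
Janssen vs Ekwueme: 14 to 17, Ekwueme.
Janssen vs Okafor: 4+5+4+1+1 = 15 for Janssen, 16 for Okafor — Okafor by 16–15.
Janssen vs Rivera: Janssen preferred on 6+5+4+1 = 16 ballots; Janssen wins 16–15.
Ivanov vs Ekwueme: 11 to 20, Ekwueme.
Ivanov vs Okafor: 10 to 21, Okafor.
Ivanov vs Rivera: 16 to 15, Ivanov.
Ekwueme vs Okafor: 17 to 14, Ekwueme.
Ekwueme vs Rivera: 6+4+1 = 11 for Ekwueme, 20 for Rivera — Rivera by 20–11.
Okafor vs Rivera: 6+4+1 = 11 for Okafor, 20 for Rivera — Rivera by 20–11.
Each candidate drops at least one matchup (Janssen loses to Ekwueme; Ivanov loses to Janssen; Ekwueme loses to Rivera; Okafor loses to Ekwueme; Rivera loses to Janssen); the cycle Janssen > Rivera > Ekwueme > Janssen rules out a Condorcet winner.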